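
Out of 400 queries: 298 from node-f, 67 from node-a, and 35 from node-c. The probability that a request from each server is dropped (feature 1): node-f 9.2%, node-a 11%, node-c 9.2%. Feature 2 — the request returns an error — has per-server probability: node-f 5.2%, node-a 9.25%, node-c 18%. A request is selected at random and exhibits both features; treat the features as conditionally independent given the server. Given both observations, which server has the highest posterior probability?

Prior × likelihood for each hypothesis:
  node-f: 0.745 × 0.092 × 0.052 = 0.00356408
  node-a: 0.1675 × 0.11 × 0.0925 = 0.0017043125
  node-c: 0.0875 × 0.092 × 0.18 = 0.001449
Sum = 0.0067173925.
Largest term belongs to node-f, so node-f is most probable.

node-f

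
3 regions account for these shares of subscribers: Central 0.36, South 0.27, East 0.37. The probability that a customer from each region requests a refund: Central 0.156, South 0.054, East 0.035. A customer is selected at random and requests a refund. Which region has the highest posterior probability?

Central

Unnormalized posteriors (prior × likelihood):
  Central: 0.36 × 0.156 = 0.05616
  South: 0.27 × 0.054 = 0.01458
  East: 0.37 × 0.035 = 0.01295
Sum = 0.08369.
Largest term belongs to Central, so Central is most probable.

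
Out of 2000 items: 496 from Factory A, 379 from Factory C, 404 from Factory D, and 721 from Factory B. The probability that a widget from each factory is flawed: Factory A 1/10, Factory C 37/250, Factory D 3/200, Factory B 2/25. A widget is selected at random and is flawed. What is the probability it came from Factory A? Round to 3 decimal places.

0.293

Prior × likelihood for each hypothesis:
  Factory A: 0.248 × 0.1 = 0.0248
  Factory C: 0.1895 × 0.148 = 0.028046
  Factory D: 0.202 × 0.015 = 0.00303
  Factory B: 0.3605 × 0.08 = 0.02884
Sum = 0.084716.
P(Factory A | evidence) = 0.0248 / 0.084716 ≈ 0.293.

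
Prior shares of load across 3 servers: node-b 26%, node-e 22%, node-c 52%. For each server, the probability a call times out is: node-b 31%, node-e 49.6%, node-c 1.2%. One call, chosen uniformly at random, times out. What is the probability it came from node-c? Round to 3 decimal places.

By Bayes' rule, posterior ∝ prior × likelihood:
  node-b: 0.26 × 0.31 = 0.0806
  node-e: 0.22 × 0.496 = 0.10912
  node-c: 0.52 × 0.012 = 0.00624
Sum = 0.19596.
P(node-c | evidence) = 0.00624 / 0.19596 ≈ 0.032.

0.032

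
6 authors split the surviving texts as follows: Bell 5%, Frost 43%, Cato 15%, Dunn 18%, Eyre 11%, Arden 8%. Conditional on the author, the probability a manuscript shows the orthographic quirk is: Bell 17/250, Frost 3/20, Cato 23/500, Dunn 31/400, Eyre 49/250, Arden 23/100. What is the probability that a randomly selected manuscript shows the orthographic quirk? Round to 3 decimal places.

0.129

Unnormalized posteriors (prior × likelihood):
  Bell: 0.05 × 0.068 = 0.0034
  Frost: 0.43 × 0.15 = 0.0645
  Cato: 0.15 × 0.046 = 0.0069
  Dunn: 0.18 × 0.0775 = 0.01395
  Eyre: 0.11 × 0.196 = 0.02156
  Arden: 0.08 × 0.23 = 0.0184
P(quirk) = 0.0034 + 0.0645 + 0.0069 + 0.01395 + 0.02156 + 0.0184 = 0.12871 → 0.129.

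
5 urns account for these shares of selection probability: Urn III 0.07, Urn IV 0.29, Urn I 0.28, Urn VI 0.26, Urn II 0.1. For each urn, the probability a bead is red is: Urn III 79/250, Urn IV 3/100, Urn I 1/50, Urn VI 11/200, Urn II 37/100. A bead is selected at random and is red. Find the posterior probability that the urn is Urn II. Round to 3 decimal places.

Compute prior × likelihood for every hypothesis:
  Urn III: 0.07 × 0.316 = 0.02212
  Urn IV: 0.29 × 0.03 = 0.0087
  Urn I: 0.28 × 0.02 = 0.0056
  Urn VI: 0.26 × 0.055 = 0.0143
  Urn II: 0.1 × 0.37 = 0.037
Sum = 0.08772.
P(Urn II | evidence) = 0.037 / 0.08772 ≈ 0.422.

0.422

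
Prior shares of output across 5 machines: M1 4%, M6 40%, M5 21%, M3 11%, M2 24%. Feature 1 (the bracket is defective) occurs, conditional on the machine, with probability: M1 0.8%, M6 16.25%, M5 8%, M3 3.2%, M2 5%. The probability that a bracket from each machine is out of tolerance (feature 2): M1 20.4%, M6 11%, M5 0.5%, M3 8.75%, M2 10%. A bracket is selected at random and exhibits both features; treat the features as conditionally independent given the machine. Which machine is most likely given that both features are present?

Prior × likelihood for each hypothesis:
  M1: 0.04 × 0.008 × 0.204 = 0.00006528
  M6: 0.4 × 0.1625 × 0.11 = 0.00715
  M5: 0.21 × 0.08 × 0.005 = 0.000084
  M3: 0.11 × 0.032 × 0.0875 = 0.000308
  M2: 0.24 × 0.05 × 0.1 = 0.0012
Sum = 0.00880728.
Largest term belongs to M6, so M6 is most probable.

M6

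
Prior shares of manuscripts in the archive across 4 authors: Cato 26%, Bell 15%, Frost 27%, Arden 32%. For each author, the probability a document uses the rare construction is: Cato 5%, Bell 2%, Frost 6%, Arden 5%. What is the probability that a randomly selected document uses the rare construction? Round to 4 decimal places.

0.0482

Compute prior × likelihood for every hypothesis:
  Cato: 0.26 × 0.05 = 0.013
  Bell: 0.15 × 0.02 = 0.003
  Frost: 0.27 × 0.06 = 0.0162
  Arden: 0.32 × 0.05 = 0.016
P(rare-form) = 0.013 + 0.003 + 0.0162 + 0.016 = 0.0482 → 0.0482.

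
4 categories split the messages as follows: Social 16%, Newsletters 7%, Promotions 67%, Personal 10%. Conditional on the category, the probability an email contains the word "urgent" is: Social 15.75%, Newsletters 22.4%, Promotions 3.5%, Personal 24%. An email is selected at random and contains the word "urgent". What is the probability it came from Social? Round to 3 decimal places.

Unnormalized posteriors (prior × likelihood):
  Social: 0.16 × 0.1575 = 0.0252
  Newsletters: 0.07 × 0.224 = 0.01568
  Promotions: 0.67 × 0.035 = 0.02345
  Personal: 0.1 × 0.24 = 0.024
Normalizing constant = 0.08833.
P(Social | evidence) = 0.0252 / 0.08833 ≈ 0.285.

0.285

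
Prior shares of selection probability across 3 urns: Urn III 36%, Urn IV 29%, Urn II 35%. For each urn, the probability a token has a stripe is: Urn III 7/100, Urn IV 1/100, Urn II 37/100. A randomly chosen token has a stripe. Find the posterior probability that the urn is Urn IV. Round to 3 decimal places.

Unnormalized posteriors (prior × likelihood):
  Urn III: 0.36 × 0.07 = 0.0252
  Urn IV: 0.29 × 0.01 = 0.0029
  Urn II: 0.35 × 0.37 = 0.1295
Sum = 0.1576.
P(Urn IV | evidence) = 0.0029 / 0.1576 ≈ 0.018.

0.018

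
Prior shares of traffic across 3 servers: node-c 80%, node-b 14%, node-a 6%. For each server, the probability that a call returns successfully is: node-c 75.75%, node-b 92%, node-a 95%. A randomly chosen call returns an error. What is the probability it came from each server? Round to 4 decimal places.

Taking complements, P(error | each) = node-c 0.2425, node-b 0.08, node-a 0.05.
Prior × likelihood for each hypothesis:
  node-c: 0.8 × 0.2425 = 0.194
  node-b: 0.14 × 0.08 = 0.0112
  node-a: 0.06 × 0.05 = 0.003
Normalizing constant = 0.2082.
P(node-c | error) = 0.194/0.2082 ≈ 0.9318
P(node-b | error) = 0.0112/0.2082 ≈ 0.0538
P(node-a | error) = 0.003/0.2082 ≈ 0.0144
(Check: 0.9318+0.0538+0.0144 = 1.0000.)

node-c 0.9318, node-b 0.0538, node-a 0.0144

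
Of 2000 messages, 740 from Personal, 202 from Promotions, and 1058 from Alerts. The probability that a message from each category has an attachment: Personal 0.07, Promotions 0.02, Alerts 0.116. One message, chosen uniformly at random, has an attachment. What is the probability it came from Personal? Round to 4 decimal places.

By Bayes' rule, posterior ∝ prior × likelihood:
  Personal: 0.37 × 0.07 = 0.0259
  Promotions: 0.101 × 0.02 = 0.00202
  Alerts: 0.529 × 0.116 = 0.061364
Total = 0.089284.
P(Personal | evidence) = 0.0259 / 0.089284 ≈ 0.2901.

0.2901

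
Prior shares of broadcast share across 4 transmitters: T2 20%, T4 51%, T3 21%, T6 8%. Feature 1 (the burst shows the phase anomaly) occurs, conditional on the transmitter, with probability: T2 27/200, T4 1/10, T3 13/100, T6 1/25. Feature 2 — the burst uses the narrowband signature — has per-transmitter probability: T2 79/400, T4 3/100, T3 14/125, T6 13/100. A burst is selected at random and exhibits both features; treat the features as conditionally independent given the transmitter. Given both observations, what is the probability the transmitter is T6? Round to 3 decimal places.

Unnormalized posteriors (prior × likelihood):
  T2: 0.2 × 0.135 × 0.1975 = 0.0053325
  T4: 0.51 × 0.1 × 0.03 = 0.00153
  T3: 0.21 × 0.13 × 0.112 = 0.0030576
  T6: 0.08 × 0.04 × 0.13 = 0.000416
Total = 0.0103361.
P(T6 | evidence) = 0.000416 / 0.0103361 ≈ 0.040.

0.040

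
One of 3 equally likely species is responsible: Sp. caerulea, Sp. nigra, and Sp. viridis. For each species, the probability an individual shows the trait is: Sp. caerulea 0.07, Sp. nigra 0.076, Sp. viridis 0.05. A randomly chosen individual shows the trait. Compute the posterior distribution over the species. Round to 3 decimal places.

With a uniform prior (1/3 each), posterior ∝ likelihood:
  Sp. caerulea: 0.07
  Sp. nigra: 0.076
  Sp. viridis: 0.05
Total = 0.196.
P(Sp. caerulea | trait) = 0.07/0.196 ≈ 0.357
P(Sp. nigra | trait) = 0.076/0.196 ≈ 0.388
P(Sp. viridis | trait) = 0.05/0.196 ≈ 0.255
(Check: 0.357+0.388+0.255 = 1.000.)

Sp. caerulea 0.357, Sp. nigra 0.388, Sp. viridis 0.255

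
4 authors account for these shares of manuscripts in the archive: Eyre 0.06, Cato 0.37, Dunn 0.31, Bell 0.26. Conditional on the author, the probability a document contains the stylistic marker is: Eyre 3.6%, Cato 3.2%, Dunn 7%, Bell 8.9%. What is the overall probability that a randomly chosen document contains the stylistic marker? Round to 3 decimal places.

Unnormalized posteriors (prior × likelihood):
  Eyre: 0.06 × 0.036 = 0.00216
  Cato: 0.37 × 0.032 = 0.01184
  Dunn: 0.31 × 0.07 = 0.0217
  Bell: 0.26 × 0.089 = 0.02314
P(marker) = 0.00216 + 0.01184 + 0.0217 + 0.02314 = 0.05884 → 0.059.

0.059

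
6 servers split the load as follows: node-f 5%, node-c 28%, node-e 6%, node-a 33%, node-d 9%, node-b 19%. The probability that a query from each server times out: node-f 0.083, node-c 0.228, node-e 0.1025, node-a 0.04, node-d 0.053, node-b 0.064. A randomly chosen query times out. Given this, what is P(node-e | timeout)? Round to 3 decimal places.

0.059

By Bayes' rule, posterior ∝ prior × likelihood:
  node-f: 0.05 × 0.083 = 0.00415
  node-c: 0.28 × 0.228 = 0.06384
  node-e: 0.06 × 0.1025 = 0.00615
  node-a: 0.33 × 0.04 = 0.0132
  node-d: 0.09 × 0.053 = 0.00477
  node-b: 0.19 × 0.064 = 0.01216
Normalizing constant = 0.10427.
P(node-e | evidence) = 0.00615 / 0.10427 ≈ 0.059.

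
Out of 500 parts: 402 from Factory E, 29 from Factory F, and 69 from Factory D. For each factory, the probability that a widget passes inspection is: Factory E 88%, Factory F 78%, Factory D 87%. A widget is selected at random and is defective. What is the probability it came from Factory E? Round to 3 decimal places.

Taking complements, P(defective | each) = Factory E 0.12, Factory F 0.22, Factory D 0.13.
Unnormalized posteriors (prior × likelihood):
  Factory E: 0.804 × 0.12 = 0.09648
  Factory F: 0.058 × 0.22 = 0.01276
  Factory D: 0.138 × 0.13 = 0.01794
Sum = 0.12718.
P(Factory E | evidence) = 0.09648 / 0.12718 ≈ 0.759.

0.759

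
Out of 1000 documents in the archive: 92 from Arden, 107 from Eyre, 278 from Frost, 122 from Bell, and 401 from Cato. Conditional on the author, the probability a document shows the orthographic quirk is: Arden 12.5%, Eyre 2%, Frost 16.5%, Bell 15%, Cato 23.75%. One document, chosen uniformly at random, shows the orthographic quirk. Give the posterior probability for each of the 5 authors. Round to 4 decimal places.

Compute prior × likelihood for every hypothesis:
  Arden: 0.092 × 0.125 = 0.0115
  Eyre: 0.107 × 0.02 = 0.00214
  Frost: 0.278 × 0.165 = 0.04587
  Bell: 0.122 × 0.15 = 0.0183
  Cato: 0.401 × 0.2375 = 0.0952375
Normalizing constant = 0.1730475.
P(Arden | quirk) = 0.0115/0.1730475 ≈ 0.0665
P(Eyre | quirk) = 0.00214/0.1730475 ≈ 0.0124
P(Frost | quirk) = 0.04587/0.1730475 ≈ 0.2651
P(Bell | quirk) = 0.0183/0.1730475 ≈ 0.1058
P(Cato | quirk) = 0.0952375/0.1730475 ≈ 0.5504

Arden 0.0665, Eyre 0.0124, Frost 0.2651, Bell 0.1058, Cato 0.5504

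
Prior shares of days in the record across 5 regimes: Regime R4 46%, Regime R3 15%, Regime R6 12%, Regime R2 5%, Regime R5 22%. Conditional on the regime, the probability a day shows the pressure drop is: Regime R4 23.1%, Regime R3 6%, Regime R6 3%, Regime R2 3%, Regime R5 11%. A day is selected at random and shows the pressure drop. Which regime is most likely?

By Bayes' rule, posterior ∝ prior × likelihood:
  Regime R4: 0.46 × 0.231 = 0.10626
  Regime R3: 0.15 × 0.06 = 0.009
  Regime R6: 0.12 × 0.03 = 0.0036
  Regime R2: 0.05 × 0.03 = 0.0015
  Regime R5: 0.22 × 0.11 = 0.0242
Sum = 0.14456.
Largest term belongs to Regime R4, so Regime R4 is most probable.

Regime R4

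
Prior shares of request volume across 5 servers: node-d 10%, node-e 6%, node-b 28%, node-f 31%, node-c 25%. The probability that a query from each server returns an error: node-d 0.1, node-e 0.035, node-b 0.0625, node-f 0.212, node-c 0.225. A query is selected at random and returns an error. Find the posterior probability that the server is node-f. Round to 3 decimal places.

0.434

By Bayes' rule, posterior ∝ prior × likelihood:
  node-d: 0.1 × 0.1 = 0.01
  node-e: 0.06 × 0.035 = 0.0021
  node-b: 0.28 × 0.0625 = 0.0175
  node-f: 0.31 × 0.212 = 0.06572
  node-c: 0.25 × 0.225 = 0.05625
Normalizing constant = 0.15157.
P(node-f | evidence) = 0.06572 / 0.15157 ≈ 0.434.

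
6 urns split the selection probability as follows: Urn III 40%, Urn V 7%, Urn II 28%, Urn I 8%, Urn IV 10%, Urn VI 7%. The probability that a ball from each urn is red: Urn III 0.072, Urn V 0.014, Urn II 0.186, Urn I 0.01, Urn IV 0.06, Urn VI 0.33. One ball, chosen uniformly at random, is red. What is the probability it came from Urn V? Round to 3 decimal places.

0.009

Unnormalized posteriors (prior × likelihood):
  Urn III: 0.4 × 0.072 = 0.0288
  Urn V: 0.07 × 0.014 = 0.00098
  Urn II: 0.28 × 0.186 = 0.05208
  Urn I: 0.08 × 0.01 = 0.0008
  Urn IV: 0.1 × 0.06 = 0.006
  Urn VI: 0.07 × 0.33 = 0.0231
Total = 0.11176.
P(Urn V | evidence) = 0.00098 / 0.11176 ≈ 0.009.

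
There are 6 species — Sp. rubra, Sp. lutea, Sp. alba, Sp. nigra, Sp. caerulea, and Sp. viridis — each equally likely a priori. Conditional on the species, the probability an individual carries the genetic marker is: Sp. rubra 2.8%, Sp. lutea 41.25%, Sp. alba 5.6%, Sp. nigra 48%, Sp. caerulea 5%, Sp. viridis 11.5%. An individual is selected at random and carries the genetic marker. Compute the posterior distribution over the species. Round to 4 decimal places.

With a uniform prior (1/6 each), posterior ∝ likelihood:
  Sp. rubra: 0.028
  Sp. lutea: 0.4125
  Sp. alba: 0.056
  Sp. nigra: 0.48
  Sp. caerulea: 0.05
  Sp. viridis: 0.115
Sum = 1.1415.
P(Sp. rubra | marker) = 0.028/1.1415 ≈ 0.0245
P(Sp. lutea | marker) = 0.4125/1.1415 ≈ 0.3614
P(Sp. alba | marker) = 0.056/1.1415 ≈ 0.0491
P(Sp. nigra | marker) = 0.48/1.1415 ≈ 0.4205
P(Sp. caerulea | marker) = 0.05/1.1415 ≈ 0.0438
P(Sp. viridis | marker) = 0.115/1.1415 ≈ 0.1007
(Check: 0.0245+0.3614+0.0491+0.4205+0.0438+0.1007 = 1.0000.)

Sp. rubra 0.0245, Sp. lutea 0.3614, Sp. alba 0.0491, Sp. nigra 0.4205, Sp. caerulea 0.0438, Sp. viridis 0.1007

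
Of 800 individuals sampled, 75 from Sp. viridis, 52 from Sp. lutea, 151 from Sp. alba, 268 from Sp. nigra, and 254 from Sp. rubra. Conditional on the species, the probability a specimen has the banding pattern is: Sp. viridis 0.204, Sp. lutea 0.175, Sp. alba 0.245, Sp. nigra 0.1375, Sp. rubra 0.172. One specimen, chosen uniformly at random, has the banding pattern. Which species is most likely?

Compute prior × likelihood for every hypothesis:
  Sp. viridis: 0.09375 × 0.204 = 0.019125
  Sp. lutea: 0.065 × 0.175 = 0.011375
  Sp. alba: 0.18875 × 0.245 = 0.04624375
  Sp. nigra: 0.335 × 0.1375 = 0.0460625
  Sp. rubra: 0.3175 × 0.172 = 0.05461
Total = 0.17741625.
Largest term belongs to Sp. rubra, so Sp. rubra is most probable.

Sp. rubra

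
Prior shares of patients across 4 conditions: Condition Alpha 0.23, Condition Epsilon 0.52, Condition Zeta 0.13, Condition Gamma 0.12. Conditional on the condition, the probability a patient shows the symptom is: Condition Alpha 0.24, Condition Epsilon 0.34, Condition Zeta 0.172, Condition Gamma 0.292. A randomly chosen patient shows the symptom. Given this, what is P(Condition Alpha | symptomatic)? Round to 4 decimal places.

Unnormalized posteriors (prior × likelihood):
  Condition Alpha: 0.23 × 0.24 = 0.0552
  Condition Epsilon: 0.52 × 0.34 = 0.1768
  Condition Zeta: 0.13 × 0.172 = 0.02236
  Condition Gamma: 0.12 × 0.292 = 0.03504
Normalizing constant = 0.2894.
P(Condition Alpha | evidence) = 0.0552 / 0.2894 ≈ 0.1907.

0.1907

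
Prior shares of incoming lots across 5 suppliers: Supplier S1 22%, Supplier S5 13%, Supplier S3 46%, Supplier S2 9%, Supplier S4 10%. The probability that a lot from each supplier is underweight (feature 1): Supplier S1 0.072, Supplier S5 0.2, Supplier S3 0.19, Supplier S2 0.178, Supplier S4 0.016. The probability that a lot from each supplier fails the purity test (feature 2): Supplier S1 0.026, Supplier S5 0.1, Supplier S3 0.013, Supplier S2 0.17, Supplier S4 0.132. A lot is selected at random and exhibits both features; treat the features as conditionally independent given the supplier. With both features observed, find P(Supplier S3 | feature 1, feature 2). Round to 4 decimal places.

0.1604

By Bayes' rule, posterior ∝ prior × likelihood:
  Supplier S1: 0.22 × 0.072 × 0.026 = 0.00041184
  Supplier S5: 0.13 × 0.2 × 0.1 = 0.0026
  Supplier S3: 0.46 × 0.19 × 0.013 = 0.0011362
  Supplier S2: 0.09 × 0.178 × 0.17 = 0.0027234
  Supplier S4: 0.1 × 0.016 × 0.132 = 0.0002112
Total = 0.00708264.
P(Supplier S3 | evidence) = 0.0011362 / 0.00708264 ≈ 0.1604.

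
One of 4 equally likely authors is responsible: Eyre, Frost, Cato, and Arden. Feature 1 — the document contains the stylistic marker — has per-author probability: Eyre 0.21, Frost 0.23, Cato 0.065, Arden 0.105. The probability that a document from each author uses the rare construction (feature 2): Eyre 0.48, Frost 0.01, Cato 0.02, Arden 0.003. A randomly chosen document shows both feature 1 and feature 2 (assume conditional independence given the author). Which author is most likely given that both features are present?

With a uniform prior (1/4 each), posterior ∝ likelihood:
  Eyre: 0.21 × 0.48 = 0.1008
  Frost: 0.23 × 0.01 = 0.0023
  Cato: 0.065 × 0.02 = 0.0013
  Arden: 0.105 × 0.003 = 0.000315
Total = 0.104715.
Largest term belongs to Eyre, so Eyre is most probable.

Eyre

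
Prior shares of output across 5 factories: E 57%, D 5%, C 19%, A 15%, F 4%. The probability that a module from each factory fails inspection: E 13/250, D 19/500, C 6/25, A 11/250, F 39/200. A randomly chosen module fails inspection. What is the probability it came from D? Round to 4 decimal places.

0.0208

Compute prior × likelihood for every hypothesis:
  E: 0.57 × 0.052 = 0.02964
  D: 0.05 × 0.038 = 0.0019
  C: 0.19 × 0.24 = 0.0456
  A: 0.15 × 0.044 = 0.0066
  F: 0.04 × 0.195 = 0.0078
Sum = 0.09154.
P(D | evidence) = 0.0019 / 0.09154 ≈ 0.0208.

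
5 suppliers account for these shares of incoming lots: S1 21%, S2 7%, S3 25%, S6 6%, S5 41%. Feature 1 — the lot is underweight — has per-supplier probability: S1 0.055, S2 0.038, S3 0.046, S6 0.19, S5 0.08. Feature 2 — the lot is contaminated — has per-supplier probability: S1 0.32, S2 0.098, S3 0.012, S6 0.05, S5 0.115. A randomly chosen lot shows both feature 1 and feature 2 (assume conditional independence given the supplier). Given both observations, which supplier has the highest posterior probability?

Compute prior × likelihood for every hypothesis:
  S1: 0.21 × 0.055 × 0.32 = 0.003696
  S2: 0.07 × 0.038 × 0.098 = 0.00026068
  S3: 0.25 × 0.046 × 0.012 = 0.000138
  S6: 0.06 × 0.19 × 0.05 = 0.00057
  S5: 0.41 × 0.08 × 0.115 = 0.003772
Sum = 0.00843668.
Largest term belongs to S5, so S5 is most probable.

S5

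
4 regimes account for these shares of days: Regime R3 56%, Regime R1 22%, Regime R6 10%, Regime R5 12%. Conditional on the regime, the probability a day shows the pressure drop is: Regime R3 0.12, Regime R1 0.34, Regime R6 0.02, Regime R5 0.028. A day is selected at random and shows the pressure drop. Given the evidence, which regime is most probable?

By Bayes' rule, posterior ∝ prior × likelihood:
  Regime R3: 0.56 × 0.12 = 0.0672
  Regime R1: 0.22 × 0.34 = 0.0748
  Regime R6: 0.1 × 0.02 = 0.002
  Regime R5: 0.12 × 0.028 = 0.00336
Total = 0.14736.
Largest term belongs to Regime R1, so Regime R1 is most probable.

Regime R1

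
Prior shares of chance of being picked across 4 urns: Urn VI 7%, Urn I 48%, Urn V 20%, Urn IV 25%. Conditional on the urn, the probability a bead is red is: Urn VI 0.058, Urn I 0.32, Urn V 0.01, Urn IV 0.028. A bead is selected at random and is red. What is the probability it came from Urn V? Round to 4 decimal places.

0.0120

Prior × likelihood for each hypothesis:
  Urn VI: 0.07 × 0.058 = 0.00406
  Urn I: 0.48 × 0.32 = 0.1536
  Urn V: 0.2 × 0.01 = 0.002
  Urn IV: 0.25 × 0.028 = 0.007
Sum = 0.16666.
P(Urn V | evidence) = 0.002 / 0.16666 ≈ 0.0120.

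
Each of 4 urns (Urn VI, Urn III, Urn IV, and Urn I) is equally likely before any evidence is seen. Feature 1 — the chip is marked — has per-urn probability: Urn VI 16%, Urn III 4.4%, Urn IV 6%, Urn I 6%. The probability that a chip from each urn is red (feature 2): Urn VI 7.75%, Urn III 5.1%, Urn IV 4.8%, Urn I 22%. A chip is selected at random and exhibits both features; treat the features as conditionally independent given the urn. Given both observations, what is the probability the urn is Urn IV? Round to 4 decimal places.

Since the prior is uniform, the posterior is proportional to the likelihood:
  Urn VI: 0.16 × 0.0775 = 0.0124
  Urn III: 0.044 × 0.051 = 0.002244
  Urn IV: 0.06 × 0.048 = 0.00288
  Urn I: 0.06 × 0.22 = 0.0132
Normalizing constant = 0.030724.
P(Urn IV | evidence) = 0.00288 / 0.030724 ≈ 0.0937.

0.0937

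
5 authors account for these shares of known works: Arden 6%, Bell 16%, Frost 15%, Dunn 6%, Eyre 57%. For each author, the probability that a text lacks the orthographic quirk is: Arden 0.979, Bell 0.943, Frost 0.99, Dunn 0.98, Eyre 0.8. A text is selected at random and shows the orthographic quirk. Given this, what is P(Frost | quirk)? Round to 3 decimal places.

0.012

Taking complements, P(quirk | each) = Arden 0.021, Bell 0.057, Frost 0.01, Dunn 0.02, Eyre 0.2.
Unnormalized posteriors (prior × likelihood):
  Arden: 0.06 × 0.021 = 0.00126
  Bell: 0.16 × 0.057 = 0.00912
  Frost: 0.15 × 0.01 = 0.0015
  Dunn: 0.06 × 0.02 = 0.0012
  Eyre: 0.57 × 0.2 = 0.114
Normalizing constant = 0.12708.
P(Frost | evidence) = 0.0015 / 0.12708 ≈ 0.012.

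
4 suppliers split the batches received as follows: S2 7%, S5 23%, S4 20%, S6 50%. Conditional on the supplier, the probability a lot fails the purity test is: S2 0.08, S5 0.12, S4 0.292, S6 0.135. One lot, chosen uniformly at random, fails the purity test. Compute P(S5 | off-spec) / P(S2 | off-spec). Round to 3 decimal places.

Compute prior × likelihood for every hypothesis:
  S2: 0.07 × 0.08 = 0.0056
  S5: 0.23 × 0.12 = 0.0276
  S4: 0.2 × 0.292 = 0.0584
  S6: 0.5 × 0.135 = 0.0675
Normalizing constant = 0.1591.
The ratio is 0.0276 / 0.0056 (the normalizer cancels) = 4.929.

4.929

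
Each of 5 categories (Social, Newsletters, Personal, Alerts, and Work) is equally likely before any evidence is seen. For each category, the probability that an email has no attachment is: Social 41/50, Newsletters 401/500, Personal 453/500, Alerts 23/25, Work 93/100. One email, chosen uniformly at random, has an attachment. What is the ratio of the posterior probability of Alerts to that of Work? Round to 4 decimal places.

Taking complements, P(attachment | each) = Social 0.18, Newsletters 0.198, Personal 0.094, Alerts 0.08, Work 0.07.
Since the prior is uniform, the posterior is proportional to the likelihood:
  Social: 0.18
  Newsletters: 0.198
  Personal: 0.094
  Alerts: 0.08
  Work: 0.07
Sum = 0.622.
The ratio is 0.08 / 0.07 (the normalizer cancels) = 1.1429.

1.1429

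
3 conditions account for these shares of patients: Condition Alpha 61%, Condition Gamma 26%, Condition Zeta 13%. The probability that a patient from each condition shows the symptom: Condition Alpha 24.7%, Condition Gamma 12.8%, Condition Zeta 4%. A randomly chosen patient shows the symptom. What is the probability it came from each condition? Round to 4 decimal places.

Compute prior × likelihood for every hypothesis:
  Condition Alpha: 0.61 × 0.247 = 0.15067
  Condition Gamma: 0.26 × 0.128 = 0.03328
  Condition Zeta: 0.13 × 0.04 = 0.0052
Sum = 0.18915.
P(Condition Alpha | symptomatic) = 0.15067/0.18915 ≈ 0.7966
P(Condition Gamma | symptomatic) = 0.03328/0.18915 ≈ 0.1759
P(Condition Zeta | symptomatic) = 0.0052/0.18915 ≈ 0.0275

Condition Alpha 0.7966, Condition Gamma 0.1759, Condition Zeta 0.0275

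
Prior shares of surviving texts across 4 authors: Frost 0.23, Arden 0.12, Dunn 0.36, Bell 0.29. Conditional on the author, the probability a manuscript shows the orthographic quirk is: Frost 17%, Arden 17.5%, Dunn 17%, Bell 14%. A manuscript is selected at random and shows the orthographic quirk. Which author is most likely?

Unnormalized posteriors (prior × likelihood):
  Frost: 0.23 × 0.17 = 0.0391
  Arden: 0.12 × 0.175 = 0.021
  Dunn: 0.36 × 0.17 = 0.0612
  Bell: 0.29 × 0.14 = 0.0406
Total = 0.1619.
Largest term belongs to Dunn, so Dunn is most probable.

Dunn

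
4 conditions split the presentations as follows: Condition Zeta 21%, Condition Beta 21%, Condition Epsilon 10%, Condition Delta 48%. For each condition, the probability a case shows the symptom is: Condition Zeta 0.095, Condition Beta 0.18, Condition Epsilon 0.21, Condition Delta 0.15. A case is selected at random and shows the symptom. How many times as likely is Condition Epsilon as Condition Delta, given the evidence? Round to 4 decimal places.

0.2917

Unnormalized posteriors (prior × likelihood):
  Condition Zeta: 0.21 × 0.095 = 0.01995
  Condition Beta: 0.21 × 0.18 = 0.0378
  Condition Epsilon: 0.1 × 0.21 = 0.021
  Condition Delta: 0.48 × 0.15 = 0.072
Total = 0.15075.
The ratio is 0.021 / 0.072 (the normalizer cancels) = 0.2917.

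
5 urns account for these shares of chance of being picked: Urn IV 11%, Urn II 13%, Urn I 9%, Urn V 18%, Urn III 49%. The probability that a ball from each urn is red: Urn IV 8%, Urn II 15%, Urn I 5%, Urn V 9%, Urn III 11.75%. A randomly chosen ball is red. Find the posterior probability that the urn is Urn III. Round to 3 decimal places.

0.540

Compute prior × likelihood for every hypothesis:
  Urn IV: 0.11 × 0.08 = 0.0088
  Urn II: 0.13 × 0.15 = 0.0195
  Urn I: 0.09 × 0.05 = 0.0045
  Urn V: 0.18 × 0.09 = 0.0162
  Urn III: 0.49 × 0.1175 = 0.057575
Normalizing constant = 0.106575.
P(Urn III | evidence) = 0.057575 / 0.106575 ≈ 0.540.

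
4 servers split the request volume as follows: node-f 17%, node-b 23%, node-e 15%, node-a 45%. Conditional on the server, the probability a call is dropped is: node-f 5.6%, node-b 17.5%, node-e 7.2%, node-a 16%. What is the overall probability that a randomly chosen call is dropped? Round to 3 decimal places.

0.133

By Bayes' rule, posterior ∝ prior × likelihood:
  node-f: 0.17 × 0.056 = 0.00952
  node-b: 0.23 × 0.175 = 0.04025
  node-e: 0.15 × 0.072 = 0.0108
  node-a: 0.45 × 0.16 = 0.072
P(dropped) = 0.00952 + 0.04025 + 0.0108 + 0.072 = 0.13257 → 0.133.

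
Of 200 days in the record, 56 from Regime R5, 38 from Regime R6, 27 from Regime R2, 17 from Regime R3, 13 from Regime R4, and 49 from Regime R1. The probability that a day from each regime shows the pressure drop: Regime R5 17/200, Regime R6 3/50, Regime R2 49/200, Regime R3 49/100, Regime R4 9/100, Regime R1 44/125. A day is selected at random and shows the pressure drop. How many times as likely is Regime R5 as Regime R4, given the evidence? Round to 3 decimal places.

4.068

By Bayes' rule, posterior ∝ prior × likelihood:
  Regime R5: 0.28 × 0.085 = 0.0238
  Regime R6: 0.19 × 0.06 = 0.0114
  Regime R2: 0.135 × 0.245 = 0.033075
  Regime R3: 0.085 × 0.49 = 0.04165
  Regime R4: 0.065 × 0.09 = 0.00585
  Regime R1: 0.245 × 0.352 = 0.08624
Sum = 0.202015.
The ratio is 0.0238 / 0.00585 (the normalizer cancels) = 4.068.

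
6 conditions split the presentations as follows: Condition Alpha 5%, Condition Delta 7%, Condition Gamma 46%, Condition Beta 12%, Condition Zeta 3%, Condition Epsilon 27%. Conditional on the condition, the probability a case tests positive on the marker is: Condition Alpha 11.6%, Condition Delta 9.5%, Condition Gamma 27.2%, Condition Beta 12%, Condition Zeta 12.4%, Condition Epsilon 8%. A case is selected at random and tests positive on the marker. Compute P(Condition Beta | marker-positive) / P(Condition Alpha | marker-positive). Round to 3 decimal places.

Prior × likelihood for each hypothesis:
  Condition Alpha: 0.05 × 0.116 = 0.0058
  Condition Delta: 0.07 × 0.095 = 0.00665
  Condition Gamma: 0.46 × 0.272 = 0.12512
  Condition Beta: 0.12 × 0.12 = 0.0144
  Condition Zeta: 0.03 × 0.124 = 0.00372
  Condition Epsilon: 0.27 × 0.08 = 0.0216
Sum = 0.17729.
The ratio is 0.0144 / 0.0058 (the normalizer cancels) = 2.483.

2.483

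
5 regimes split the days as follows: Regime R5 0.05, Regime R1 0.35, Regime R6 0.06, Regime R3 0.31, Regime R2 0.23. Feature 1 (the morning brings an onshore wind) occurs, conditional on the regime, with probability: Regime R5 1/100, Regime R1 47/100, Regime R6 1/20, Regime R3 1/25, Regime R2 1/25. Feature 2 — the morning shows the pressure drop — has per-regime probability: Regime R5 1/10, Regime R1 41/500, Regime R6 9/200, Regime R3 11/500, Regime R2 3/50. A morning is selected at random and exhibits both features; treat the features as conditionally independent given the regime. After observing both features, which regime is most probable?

Compute prior × likelihood for every hypothesis:
  Regime R5: 0.05 × 0.01 × 0.1 = 0.00005
  Regime R1: 0.35 × 0.47 × 0.082 = 0.013489
  Regime R6: 0.06 × 0.05 × 0.045 = 0.000135
  Regime R3: 0.31 × 0.04 × 0.022 = 0.0002728
  Regime R2: 0.23 × 0.04 × 0.06 = 0.000552
Normalizing constant = 0.0144988.
Largest term belongs to Regime R1, so Regime R1 is most probable.

Regime R1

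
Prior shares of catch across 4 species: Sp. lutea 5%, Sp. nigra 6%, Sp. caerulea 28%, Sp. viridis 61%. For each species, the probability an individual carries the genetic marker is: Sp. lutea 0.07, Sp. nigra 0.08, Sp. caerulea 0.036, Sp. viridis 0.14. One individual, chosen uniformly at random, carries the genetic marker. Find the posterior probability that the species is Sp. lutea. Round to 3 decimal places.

0.034

Compute prior × likelihood for every hypothesis:
  Sp. lutea: 0.05 × 0.07 = 0.0035
  Sp. nigra: 0.06 × 0.08 = 0.0048
  Sp. caerulea: 0.28 × 0.036 = 0.01008
  Sp. viridis: 0.61 × 0.14 = 0.0854
Normalizing constant = 0.10378.
P(Sp. lutea | evidence) = 0.0035 / 0.10378 ≈ 0.034.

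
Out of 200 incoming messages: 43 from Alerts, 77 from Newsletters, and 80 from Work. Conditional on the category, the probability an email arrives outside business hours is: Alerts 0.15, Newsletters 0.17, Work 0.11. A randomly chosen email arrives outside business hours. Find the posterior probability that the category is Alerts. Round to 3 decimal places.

By Bayes' rule, posterior ∝ prior × likelihood:
  Alerts: 0.215 × 0.15 = 0.03225
  Newsletters: 0.385 × 0.17 = 0.06545
  Work: 0.4 × 0.11 = 0.044
Normalizing constant = 0.1417.
P(Alerts | evidence) = 0.03225 / 0.1417 ≈ 0.228.

0.228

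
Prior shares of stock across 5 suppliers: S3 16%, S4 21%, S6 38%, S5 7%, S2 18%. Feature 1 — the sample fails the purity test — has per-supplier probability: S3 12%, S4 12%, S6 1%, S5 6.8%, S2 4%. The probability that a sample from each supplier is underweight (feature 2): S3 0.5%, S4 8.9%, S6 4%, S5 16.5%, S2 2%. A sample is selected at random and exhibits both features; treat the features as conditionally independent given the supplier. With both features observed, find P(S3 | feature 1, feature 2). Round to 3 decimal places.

0.028

Compute prior × likelihood for every hypothesis:
  S3: 0.16 × 0.12 × 0.005 = 0.000096
  S4: 0.21 × 0.12 × 0.089 = 0.0022428
  S6: 0.38 × 0.01 × 0.04 = 0.000152
  S5: 0.07 × 0.068 × 0.165 = 0.0007854
  S2: 0.18 × 0.04 × 0.02 = 0.000144
Total = 0.0034202.
P(S3 | evidence) = 0.000096 / 0.0034202 ≈ 0.028.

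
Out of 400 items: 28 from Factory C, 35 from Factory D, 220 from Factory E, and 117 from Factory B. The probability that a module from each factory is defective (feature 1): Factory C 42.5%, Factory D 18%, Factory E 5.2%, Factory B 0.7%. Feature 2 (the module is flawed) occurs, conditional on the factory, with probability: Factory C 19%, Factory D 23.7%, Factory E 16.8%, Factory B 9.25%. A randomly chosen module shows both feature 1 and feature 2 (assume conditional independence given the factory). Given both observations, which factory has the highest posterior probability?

Compute prior × likelihood for every hypothesis:
  Factory C: 0.07 × 0.425 × 0.19 = 0.0056525
  Factory D: 0.0875 × 0.18 × 0.237 = 0.00373275
  Factory E: 0.55 × 0.052 × 0.168 = 0.0048048
  Factory B: 0.2925 × 0.007 × 0.0925 = 0.00018939375
Sum = 0.01437944375.
Largest term belongs to Factory C, so Factory C is most probable.

Factory C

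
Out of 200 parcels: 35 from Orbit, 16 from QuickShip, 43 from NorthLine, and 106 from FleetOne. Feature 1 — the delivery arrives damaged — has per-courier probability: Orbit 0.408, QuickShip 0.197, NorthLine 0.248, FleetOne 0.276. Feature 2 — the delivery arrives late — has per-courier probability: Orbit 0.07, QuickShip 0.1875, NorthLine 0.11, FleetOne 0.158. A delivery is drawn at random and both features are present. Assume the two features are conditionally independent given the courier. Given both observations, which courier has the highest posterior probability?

Unnormalized posteriors (prior × likelihood):
  Orbit: 0.175 × 0.408 × 0.07 = 0.004998
  QuickShip: 0.08 × 0.197 × 0.1875 = 0.002955
  NorthLine: 0.215 × 0.248 × 0.11 = 0.0058652
  FleetOne: 0.53 × 0.276 × 0.158 = 0.02311224
Sum = 0.03693044.
Largest term belongs to FleetOne, so FleetOne is most probable.

FleetOne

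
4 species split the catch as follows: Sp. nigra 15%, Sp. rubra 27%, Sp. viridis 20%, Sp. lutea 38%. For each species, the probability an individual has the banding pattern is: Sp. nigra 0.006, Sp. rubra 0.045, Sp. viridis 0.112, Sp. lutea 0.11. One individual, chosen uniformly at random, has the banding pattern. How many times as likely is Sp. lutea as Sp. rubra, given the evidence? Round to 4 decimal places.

Unnormalized posteriors (prior × likelihood):
  Sp. nigra: 0.15 × 0.006 = 0.0009
  Sp. rubra: 0.27 × 0.045 = 0.01215
  Sp. viridis: 0.2 × 0.112 = 0.0224
  Sp. lutea: 0.38 × 0.11 = 0.0418
Normalizing constant = 0.07725.
The ratio is 0.0418 / 0.01215 (the normalizer cancels) = 3.4403.

3.4403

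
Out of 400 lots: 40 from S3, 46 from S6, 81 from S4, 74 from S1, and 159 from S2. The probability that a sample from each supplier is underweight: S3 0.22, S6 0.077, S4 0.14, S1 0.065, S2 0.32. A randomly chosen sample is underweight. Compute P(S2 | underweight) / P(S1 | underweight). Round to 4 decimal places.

10.5780

Prior × likelihood for each hypothesis:
  S3: 0.1 × 0.22 = 0.022
  S6: 0.115 × 0.077 = 0.008855
  S4: 0.2025 × 0.14 = 0.02835
  S1: 0.185 × 0.065 = 0.012025
  S2: 0.3975 × 0.32 = 0.1272
Sum = 0.19843.
The ratio is 0.1272 / 0.012025 (the normalizer cancels) = 10.5780.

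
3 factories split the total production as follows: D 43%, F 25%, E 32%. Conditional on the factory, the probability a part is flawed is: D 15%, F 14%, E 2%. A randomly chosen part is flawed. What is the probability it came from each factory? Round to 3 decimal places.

D 0.609, F 0.331, E 0.060

Unnormalized posteriors (prior × likelihood):
  D: 0.43 × 0.15 = 0.0645
  F: 0.25 × 0.14 = 0.035
  E: 0.32 × 0.02 = 0.0064
Sum = 0.1059.
P(D | flawed) = 0.0645/0.1059 ≈ 0.609
P(F | flawed) = 0.035/0.1059 ≈ 0.331
P(E | flawed) = 0.0064/0.1059 ≈ 0.060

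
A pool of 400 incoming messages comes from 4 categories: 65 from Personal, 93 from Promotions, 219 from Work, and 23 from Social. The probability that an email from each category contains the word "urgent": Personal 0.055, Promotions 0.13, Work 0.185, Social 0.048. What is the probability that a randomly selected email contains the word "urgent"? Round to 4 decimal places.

Compute prior × likelihood for every hypothesis:
  Personal: 0.1625 × 0.055 = 0.0089375
  Promotions: 0.2325 × 0.13 = 0.030225
  Work: 0.5475 × 0.185 = 0.1012875
  Social: 0.0575 × 0.048 = 0.00276
P(urgent-flag) = 0.0089375 + 0.030225 + 0.1012875 + 0.00276 = 0.14321 → 0.1432.

0.1432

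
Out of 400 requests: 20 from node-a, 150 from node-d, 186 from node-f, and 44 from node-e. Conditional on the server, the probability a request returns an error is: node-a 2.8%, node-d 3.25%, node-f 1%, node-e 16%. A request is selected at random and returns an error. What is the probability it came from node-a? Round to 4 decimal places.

0.0391

By Bayes' rule, posterior ∝ prior × likelihood:
  node-a: 0.05 × 0.028 = 0.0014
  node-d: 0.375 × 0.0325 = 0.0121875
  node-f: 0.465 × 0.01 = 0.00465
  node-e: 0.11 × 0.16 = 0.0176
Sum = 0.0358375.
P(node-a | evidence) = 0.0014 / 0.0358375 ≈ 0.0391.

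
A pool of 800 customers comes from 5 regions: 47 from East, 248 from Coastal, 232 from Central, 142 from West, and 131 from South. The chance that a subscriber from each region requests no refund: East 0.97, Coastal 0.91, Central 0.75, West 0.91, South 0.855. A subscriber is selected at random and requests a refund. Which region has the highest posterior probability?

Taking complements, P(refund | each) = East 0.03, Coastal 0.09, Central 0.25, West 0.09, South 0.145.
Unnormalized posteriors (prior × likelihood):
  East: 0.05875 × 0.03 = 0.0017625
  Coastal: 0.31 × 0.09 = 0.0279
  Central: 0.29 × 0.25 = 0.0725
  West: 0.1775 × 0.09 = 0.015975
  South: 0.16375 × 0.145 = 0.02374375
Total = 0.14188125.
Largest term belongs to Central, so Central is most probable.

Central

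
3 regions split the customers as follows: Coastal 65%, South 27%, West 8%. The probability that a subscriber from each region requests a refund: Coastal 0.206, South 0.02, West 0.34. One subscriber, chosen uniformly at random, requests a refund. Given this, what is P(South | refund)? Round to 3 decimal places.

Unnormalized posteriors (prior × likelihood):
  Coastal: 0.65 × 0.206 = 0.1339
  South: 0.27 × 0.02 = 0.0054
  West: 0.08 × 0.34 = 0.0272
Normalizing constant = 0.1665.
P(South | evidence) = 0.0054 / 0.1665 ≈ 0.032.

0.032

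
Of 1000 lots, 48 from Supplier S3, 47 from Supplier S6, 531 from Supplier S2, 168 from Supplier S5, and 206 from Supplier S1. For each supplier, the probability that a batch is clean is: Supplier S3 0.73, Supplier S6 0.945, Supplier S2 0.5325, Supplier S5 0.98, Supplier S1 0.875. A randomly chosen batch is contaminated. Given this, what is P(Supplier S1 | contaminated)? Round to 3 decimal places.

0.088

Taking complements, P(contaminated | each) = Supplier S3 0.27, Supplier S6 0.055, Supplier S2 0.4675, Supplier S5 0.02, Supplier S1 0.125.
Unnormalized posteriors (prior × likelihood):
  Supplier S3: 0.048 × 0.27 = 0.01296
  Supplier S6: 0.047 × 0.055 = 0.002585
  Supplier S2: 0.531 × 0.4675 = 0.2482425
  Supplier S5: 0.168 × 0.02 = 0.00336
  Supplier S1: 0.206 × 0.125 = 0.02575
Normalizing constant = 0.2928975.
P(Supplier S1 | evidence) = 0.02575 / 0.2928975 ≈ 0.088.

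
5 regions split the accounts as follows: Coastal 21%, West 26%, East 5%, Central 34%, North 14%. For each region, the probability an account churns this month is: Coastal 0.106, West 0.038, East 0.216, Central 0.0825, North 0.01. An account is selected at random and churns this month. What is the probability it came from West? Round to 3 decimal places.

Prior × likelihood for each hypothesis:
  Coastal: 0.21 × 0.106 = 0.02226
  West: 0.26 × 0.038 = 0.00988
  East: 0.05 × 0.216 = 0.0108
  Central: 0.34 × 0.0825 = 0.02805
  North: 0.14 × 0.01 = 0.0014
Total = 0.07239.
P(West | evidence) = 0.00988 / 0.07239 ≈ 0.136.

0.136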